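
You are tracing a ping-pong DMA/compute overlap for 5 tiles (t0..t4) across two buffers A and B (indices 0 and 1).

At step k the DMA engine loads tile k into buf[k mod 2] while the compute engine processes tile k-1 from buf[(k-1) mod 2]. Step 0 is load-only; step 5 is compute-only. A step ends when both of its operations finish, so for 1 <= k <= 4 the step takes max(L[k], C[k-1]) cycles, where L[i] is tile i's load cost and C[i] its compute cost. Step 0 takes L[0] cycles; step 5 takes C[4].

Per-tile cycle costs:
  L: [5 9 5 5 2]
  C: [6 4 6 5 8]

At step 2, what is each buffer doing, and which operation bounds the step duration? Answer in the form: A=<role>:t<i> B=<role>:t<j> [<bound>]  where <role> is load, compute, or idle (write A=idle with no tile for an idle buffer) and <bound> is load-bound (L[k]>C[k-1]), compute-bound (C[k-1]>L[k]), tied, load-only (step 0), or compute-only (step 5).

step 2: A=load:t2 B=compute:t1 [load-bound]

[0] DMA t0→A (5c) ∥ CU idle ⇒ 5c, clock 5
[1] DMA t1→B (9c) ∥ CU A:t0 (6c) ⇒ 9c, clock 14
[2] DMA t2→A (5c) ∥ CU B:t1 (4c) ⇒ 5c, clock 19
[3] DMA t3→B (5c) ∥ CU A:t2 (6c) ⇒ 6c, clock 25
[4] DMA t4→A (2c) ∥ CU B:t3 (5c) ⇒ 5c, clock 30
[5] DMA idle ∥ CU A:t4 (8c) ⇒ 8c, clock 38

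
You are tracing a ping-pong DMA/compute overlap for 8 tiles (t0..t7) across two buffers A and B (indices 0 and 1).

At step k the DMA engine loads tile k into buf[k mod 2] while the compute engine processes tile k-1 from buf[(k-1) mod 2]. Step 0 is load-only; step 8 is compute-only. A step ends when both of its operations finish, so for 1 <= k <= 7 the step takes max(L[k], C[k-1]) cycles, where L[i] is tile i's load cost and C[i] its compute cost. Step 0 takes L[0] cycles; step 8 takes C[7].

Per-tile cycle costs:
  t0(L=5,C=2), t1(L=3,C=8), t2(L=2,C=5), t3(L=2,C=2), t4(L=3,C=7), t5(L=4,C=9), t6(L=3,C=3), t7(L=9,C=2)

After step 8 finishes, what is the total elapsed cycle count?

end_cycle[8] = 51

k=0 load=t0/5c comp=- wait=5 total=5
k=1 load=t1/3c comp=t0/2c wait=3 total=8
k=2 load=t2/2c comp=t1/8c wait=8 total=16
k=3 load=t3/2c comp=t2/5c wait=5 total=21
k=4 load=t4/3c comp=t3/2c wait=3 total=24
k=5 load=t5/4c comp=t4/7c wait=7 total=31
k=6 load=t6/3c comp=t5/9c wait=9 total=40
k=7 load=t7/9c comp=t6/3c wait=9 total=49
k=8 load=- comp=t7/2c wait=2 total=51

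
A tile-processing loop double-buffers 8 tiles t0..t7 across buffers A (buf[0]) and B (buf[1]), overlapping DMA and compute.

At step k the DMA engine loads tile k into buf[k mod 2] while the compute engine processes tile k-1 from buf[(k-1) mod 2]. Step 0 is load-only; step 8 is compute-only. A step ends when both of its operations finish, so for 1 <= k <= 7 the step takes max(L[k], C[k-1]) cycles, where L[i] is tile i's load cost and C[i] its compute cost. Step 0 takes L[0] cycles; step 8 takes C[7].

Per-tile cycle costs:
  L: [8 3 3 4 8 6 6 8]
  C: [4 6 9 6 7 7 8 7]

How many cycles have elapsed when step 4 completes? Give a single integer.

end_cycle[4] = 35

  0. 8=8c; end=8; A:t0 B:-
  1. max(3,4)=4c; end=12; A:t0 B:t1
  2. max(3,6)=6c; end=18; A:t2 B:t1
  3. max(4,9)=9c; end=27; A:t2 B:t3
  4. max(8,6)=8c; end=35; A:t4 B:t3
  5. max(6,7)=7c; end=42; A:t4 B:t5
  6. max(6,7)=7c; end=49; A:t6 B:t5
  7. max(8,8)=8c; end=57; A:t6 B:t7
  8. 7=7c; end=64; A:t6 B:t7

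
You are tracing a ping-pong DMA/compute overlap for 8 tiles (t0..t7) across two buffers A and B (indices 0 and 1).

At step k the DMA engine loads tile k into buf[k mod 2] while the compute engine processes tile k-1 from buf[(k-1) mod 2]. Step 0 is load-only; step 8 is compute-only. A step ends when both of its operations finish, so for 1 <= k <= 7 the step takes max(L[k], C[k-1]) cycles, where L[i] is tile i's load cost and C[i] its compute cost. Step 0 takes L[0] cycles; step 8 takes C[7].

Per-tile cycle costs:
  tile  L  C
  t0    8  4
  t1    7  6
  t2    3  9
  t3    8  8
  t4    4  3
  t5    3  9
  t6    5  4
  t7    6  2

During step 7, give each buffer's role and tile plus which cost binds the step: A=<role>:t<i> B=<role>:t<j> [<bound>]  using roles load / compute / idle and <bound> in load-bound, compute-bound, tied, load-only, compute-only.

step 7: A=compute:t6 B=load:t7 [load-bound]

[0] DMA t0→A (8c) ∥ CU idle ⇒ 8c, clock 8
[1] DMA t1→B (7c) ∥ CU A:t0 (4c) ⇒ 7c, clock 15
[2] DMA t2→A (3c) ∥ CU B:t1 (6c) ⇒ 6c, clock 21
[3] DMA t3→B (8c) ∥ CU A:t2 (9c) ⇒ 9c, clock 30
[4] DMA t4→A (4c) ∥ CU B:t3 (8c) ⇒ 8c, clock 38
[5] DMA t5→B (3c) ∥ CU A:t4 (3c) ⇒ 3c, clock 41
[6] DMA t6→A (5c) ∥ CU B:t5 (9c) ⇒ 9c, clock 50
[7] DMA t7→B (6c) ∥ CU A:t6 (4c) ⇒ 6c, clock 56
[8] DMA idle ∥ CU B:t7 (2c) ⇒ 2c, clock 58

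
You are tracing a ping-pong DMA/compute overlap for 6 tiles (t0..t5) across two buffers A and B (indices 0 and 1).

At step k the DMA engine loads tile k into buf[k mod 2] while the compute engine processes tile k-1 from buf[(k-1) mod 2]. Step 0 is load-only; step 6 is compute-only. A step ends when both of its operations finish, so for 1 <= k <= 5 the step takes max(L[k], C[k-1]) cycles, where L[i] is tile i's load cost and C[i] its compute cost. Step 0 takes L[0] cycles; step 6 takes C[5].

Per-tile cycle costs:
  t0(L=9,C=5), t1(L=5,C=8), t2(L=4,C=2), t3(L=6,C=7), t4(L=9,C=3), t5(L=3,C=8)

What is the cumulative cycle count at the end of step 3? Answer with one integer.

[0] DMA t0→A (9c) ∥ CU idle ⇒ 9c, clock 9
[1] DMA t1→B (5c) ∥ CU A:t0 (5c) ⇒ 5c, clock 14
[2] DMA t2→A (4c) ∥ CU B:t1 (8c) ⇒ 8c, clock 22
[3] DMA t3→B (6c) ∥ CU A:t2 (2c) ⇒ 6c, clock 28
[4] DMA t4→A (9c) ∥ CU B:t3 (7c) ⇒ 9c, clock 37
[5] DMA t5→B (3c) ∥ CU A:t4 (3c) ⇒ 3c, clock 40
[6] DMA idle ∥ CU B:t5 (8c) ⇒ 8c, clock 48

end_cycle[3] = 28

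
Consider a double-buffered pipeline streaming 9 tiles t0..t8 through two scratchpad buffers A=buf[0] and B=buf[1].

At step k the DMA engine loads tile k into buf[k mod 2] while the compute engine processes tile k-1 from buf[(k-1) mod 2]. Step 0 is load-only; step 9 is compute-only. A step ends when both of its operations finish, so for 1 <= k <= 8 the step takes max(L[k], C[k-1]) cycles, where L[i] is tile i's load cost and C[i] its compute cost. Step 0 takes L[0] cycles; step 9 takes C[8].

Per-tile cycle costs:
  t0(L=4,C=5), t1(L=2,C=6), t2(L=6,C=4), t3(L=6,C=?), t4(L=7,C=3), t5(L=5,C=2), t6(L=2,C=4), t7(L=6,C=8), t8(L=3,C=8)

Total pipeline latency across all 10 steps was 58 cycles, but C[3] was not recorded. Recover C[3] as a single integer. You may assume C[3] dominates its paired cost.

step 0 | dur = L[0]=4 = 4
step 1 | dur = max(L[1]=2, C[0]=5) = 5
step 2 | dur = max(L[2]=6, C[1]=6) = 6
step 3 | dur = max(L[3]=6, C[2]=4) = 6
step 4 | dur = max(L[4]=7, C[3]=?) = C[3]  (unknown; binding)
step 5 | dur = max(L[5]=5, C[4]=3) = 5
step 6 | dur = max(L[6]=2, C[5]=2) = 2
step 7 | dur = max(L[7]=6, C[6]=4) = 6
step 8 | dur = max(L[8]=3, C[7]=8) = 8
step 9 | dur = C[8]=8 = 8
sum of known step durations = 50
dur[4] = total - known = 58 - 50 = 8
C[3] is the binding max in step 4, so C[3] = dur[4] = 8

C[3] = 8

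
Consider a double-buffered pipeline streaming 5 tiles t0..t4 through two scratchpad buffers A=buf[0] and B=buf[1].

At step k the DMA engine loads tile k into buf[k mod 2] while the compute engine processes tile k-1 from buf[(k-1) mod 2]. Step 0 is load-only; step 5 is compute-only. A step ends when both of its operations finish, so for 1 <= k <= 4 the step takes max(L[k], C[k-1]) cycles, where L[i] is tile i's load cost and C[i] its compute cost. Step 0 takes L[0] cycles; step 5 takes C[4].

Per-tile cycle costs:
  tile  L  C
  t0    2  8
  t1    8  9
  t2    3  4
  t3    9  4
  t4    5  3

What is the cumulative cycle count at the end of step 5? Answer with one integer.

k=0 load=t0/2c comp=- wait=2 total=2
k=1 load=t1/8c comp=t0/8c wait=8 total=10
k=2 load=t2/3c comp=t1/9c wait=9 total=19
k=3 load=t3/9c comp=t2/4c wait=9 total=28
k=4 load=t4/5c comp=t3/4c wait=5 total=33
k=5 load=- comp=t4/3c wait=3 total=36

end_cycle[5] = 36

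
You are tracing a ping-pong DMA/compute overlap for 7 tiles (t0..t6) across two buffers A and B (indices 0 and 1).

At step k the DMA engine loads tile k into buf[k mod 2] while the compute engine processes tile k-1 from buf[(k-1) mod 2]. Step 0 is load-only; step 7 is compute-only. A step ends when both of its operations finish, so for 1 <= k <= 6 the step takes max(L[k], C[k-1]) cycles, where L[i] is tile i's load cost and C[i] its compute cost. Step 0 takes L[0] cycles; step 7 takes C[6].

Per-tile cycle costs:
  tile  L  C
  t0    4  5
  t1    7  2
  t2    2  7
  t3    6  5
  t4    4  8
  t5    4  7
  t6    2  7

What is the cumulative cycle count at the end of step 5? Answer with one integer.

[0] DMA t0→A (4c) ∥ CU idle ⇒ 4c, clock 4
[1] DMA t1→B (7c) ∥ CU A:t0 (5c) ⇒ 7c, clock 11
[2] DMA t2→A (2c) ∥ CU B:t1 (2c) ⇒ 2c, clock 13
[3] DMA t3→B (6c) ∥ CU A:t2 (7c) ⇒ 7c, clock 20
[4] DMA t4→A (4c) ∥ CU B:t3 (5c) ⇒ 5c, clock 25
[5] DMA t5→B (4c) ∥ CU A:t4 (8c) ⇒ 8c, clock 33
[6] DMA t6→A (2c) ∥ CU B:t5 (7c) ⇒ 7c, clock 40
[7] DMA idle ∥ CU A:t6 (7c) ⇒ 7c, clock 47

end_cycle[5] = 33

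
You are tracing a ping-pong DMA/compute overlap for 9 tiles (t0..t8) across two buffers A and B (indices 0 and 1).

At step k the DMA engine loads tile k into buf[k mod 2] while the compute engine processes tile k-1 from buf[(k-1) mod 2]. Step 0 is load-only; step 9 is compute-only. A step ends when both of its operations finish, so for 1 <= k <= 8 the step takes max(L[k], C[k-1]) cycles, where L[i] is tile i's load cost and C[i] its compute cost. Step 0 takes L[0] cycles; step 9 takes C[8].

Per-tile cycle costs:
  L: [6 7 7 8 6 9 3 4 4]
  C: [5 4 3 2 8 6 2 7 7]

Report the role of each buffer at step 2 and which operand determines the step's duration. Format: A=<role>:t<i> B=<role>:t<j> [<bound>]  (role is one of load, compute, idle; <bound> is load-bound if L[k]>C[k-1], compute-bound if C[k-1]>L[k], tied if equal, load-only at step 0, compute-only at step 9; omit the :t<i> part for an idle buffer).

[0] DMA t0→A (6c) ∥ CU idle ⇒ 6c, clock 6
[1] DMA t1→B (7c) ∥ CU A:t0 (5c) ⇒ 7c, clock 13
[2] DMA t2→A (7c) ∥ CU B:t1 (4c) ⇒ 7c, clock 20
[3] DMA t3→B (8c) ∥ CU A:t2 (3c) ⇒ 8c, clock 28
[4] DMA t4→A (6c) ∥ CU B:t3 (2c) ⇒ 6c, clock 34
[5] DMA t5→B (9c) ∥ CU A:t4 (8c) ⇒ 9c, clock 43
[6] DMA t6→A (3c) ∥ CU B:t5 (6c) ⇒ 6c, clock 49
[7] DMA t7→B (4c) ∥ CU A:t6 (2c) ⇒ 4c, clock 53
[8] DMA t8→A (4c) ∥ CU B:t7 (7c) ⇒ 7c, clock 60
[9] DMA idle ∥ CU A:t8 (7c) ⇒ 7c, clock 67

step 2: A=load:t2 B=compute:t1 [load-bound]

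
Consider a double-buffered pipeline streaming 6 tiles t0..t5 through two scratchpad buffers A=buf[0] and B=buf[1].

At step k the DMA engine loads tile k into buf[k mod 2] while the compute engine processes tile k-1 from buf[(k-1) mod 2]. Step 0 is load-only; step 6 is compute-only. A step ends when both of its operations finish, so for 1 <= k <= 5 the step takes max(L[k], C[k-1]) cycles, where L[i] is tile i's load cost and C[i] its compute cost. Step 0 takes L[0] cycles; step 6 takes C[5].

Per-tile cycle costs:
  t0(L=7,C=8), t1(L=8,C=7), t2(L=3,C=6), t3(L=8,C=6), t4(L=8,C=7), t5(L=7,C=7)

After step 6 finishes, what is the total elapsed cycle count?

k=0 load=t0/7c comp=- wait=7 total=7
k=1 load=t1/8c comp=t0/8c wait=8 total=15
k=2 load=t2/3c comp=t1/7c wait=7 total=22
k=3 load=t3/8c comp=t2/6c wait=8 total=30
k=4 load=t4/8c comp=t3/6c wait=8 total=38
k=5 load=t5/7c comp=t4/7c wait=7 total=45
k=6 load=- comp=t5/7c wait=7 total=52

end_cycle[6] = 52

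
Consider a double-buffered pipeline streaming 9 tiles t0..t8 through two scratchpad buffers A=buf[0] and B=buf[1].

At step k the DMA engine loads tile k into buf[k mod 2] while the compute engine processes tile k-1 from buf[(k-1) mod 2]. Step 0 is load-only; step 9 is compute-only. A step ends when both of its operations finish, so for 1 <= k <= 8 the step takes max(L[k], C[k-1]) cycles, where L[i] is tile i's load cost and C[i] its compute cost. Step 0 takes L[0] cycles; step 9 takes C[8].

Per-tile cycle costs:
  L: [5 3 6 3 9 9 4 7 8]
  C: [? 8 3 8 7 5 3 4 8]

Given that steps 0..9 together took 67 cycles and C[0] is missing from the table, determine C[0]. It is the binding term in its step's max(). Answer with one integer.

C[0] = 5

step 0 = dur = L[0]=5 = 5
step 1 = dur = max(L[1]=3, C[0]=?) = C[0]  (unknown; binding)
step 2 = dur = max(L[2]=6, C[1]=8) = 8
step 3 = dur = max(L[3]=3, C[2]=3) = 3
step 4 = dur = max(L[4]=9, C[3]=8) = 9
step 5 = dur = max(L[5]=9, C[4]=7) = 9
step 6 = dur = max(L[6]=4, C[5]=5) = 5
step 7 = dur = max(L[7]=7, C[6]=3) = 7
step 8 = dur = max(L[8]=8, C[7]=4) = 8
step 9 = dur = C[8]=8 = 8
sum of known step durations = 62
dur[1] = total - known = 67 - 62 = 5
C[0] is the binding max in step 1, so C[0] = dur[1] = 5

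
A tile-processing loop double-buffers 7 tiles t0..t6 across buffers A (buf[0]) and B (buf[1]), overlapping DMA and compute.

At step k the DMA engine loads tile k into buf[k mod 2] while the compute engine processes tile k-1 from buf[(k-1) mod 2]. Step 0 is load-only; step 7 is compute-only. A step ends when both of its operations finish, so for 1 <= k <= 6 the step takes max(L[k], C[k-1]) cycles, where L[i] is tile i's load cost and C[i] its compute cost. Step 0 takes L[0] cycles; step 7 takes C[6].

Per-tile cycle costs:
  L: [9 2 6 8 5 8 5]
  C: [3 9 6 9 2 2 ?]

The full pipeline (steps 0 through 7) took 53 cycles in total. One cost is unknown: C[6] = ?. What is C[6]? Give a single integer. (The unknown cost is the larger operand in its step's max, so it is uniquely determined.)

step 0 | dur = L[0]=9 = 9
step 1 | dur = max(L[1]=2, C[0]=3) = 3
step 2 | dur = max(L[2]=6, C[1]=9) = 9
step 3 | dur = max(L[3]=8, C[2]=6) = 8
step 4 | dur = max(L[4]=5, C[3]=9) = 9
step 5 | dur = max(L[5]=8, C[4]=2) = 8
step 6 | dur = max(L[6]=5, C[5]=2) = 5
step 7 | dur = C[6]=? = C[6]  (unknown; binding)
sum of known step durations = 51
dur[7] = total - known = 53 - 51 = 2
C[6] is the binding max in step 7, so C[6] = dur[7] = 2

C[6] = 2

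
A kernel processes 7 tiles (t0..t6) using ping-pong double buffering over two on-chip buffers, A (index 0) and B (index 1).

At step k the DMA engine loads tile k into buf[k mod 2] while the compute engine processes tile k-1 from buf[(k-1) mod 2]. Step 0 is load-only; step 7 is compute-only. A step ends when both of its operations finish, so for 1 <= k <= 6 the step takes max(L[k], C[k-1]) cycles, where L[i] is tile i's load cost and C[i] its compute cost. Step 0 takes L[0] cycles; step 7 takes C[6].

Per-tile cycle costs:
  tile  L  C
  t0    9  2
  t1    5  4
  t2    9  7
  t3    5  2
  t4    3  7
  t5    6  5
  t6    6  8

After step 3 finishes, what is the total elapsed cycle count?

k=0 load=t0/9c comp=- wait=9 total=9
k=1 load=t1/5c comp=t0/2c wait=5 total=14
k=2 load=t2/9c comp=t1/4c wait=9 total=23
k=3 load=t3/5c comp=t2/7c wait=7 total=30
k=4 load=t4/3c comp=t3/2c wait=3 total=33
k=5 load=t5/6c comp=t4/7c wait=7 total=40
k=6 load=t6/6c comp=t5/5c wait=6 total=46
k=7 load=- comp=t6/8c wait=8 total=54

end_cycle[3] = 30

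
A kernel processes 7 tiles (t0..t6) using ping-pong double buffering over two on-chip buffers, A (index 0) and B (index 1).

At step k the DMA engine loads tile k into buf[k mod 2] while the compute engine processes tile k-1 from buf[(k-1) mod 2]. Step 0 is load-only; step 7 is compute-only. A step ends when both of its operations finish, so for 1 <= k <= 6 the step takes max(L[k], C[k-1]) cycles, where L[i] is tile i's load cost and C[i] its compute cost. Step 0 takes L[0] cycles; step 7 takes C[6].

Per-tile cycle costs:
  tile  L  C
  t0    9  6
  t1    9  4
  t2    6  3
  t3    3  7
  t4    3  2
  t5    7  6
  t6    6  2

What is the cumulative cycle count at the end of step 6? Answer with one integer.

[0] DMA t0→A (9c) ∥ CU idle ⇒ 9c, clock 9
[1] DMA t1→B (9c) ∥ CU A:t0 (6c) ⇒ 9c, clock 18
[2] DMA t2→A (6c) ∥ CU B:t1 (4c) ⇒ 6c, clock 24
[3] DMA t3→B (3c) ∥ CU A:t2 (3c) ⇒ 3c, clock 27
[4] DMA t4→A (3c) ∥ CU B:t3 (7c) ⇒ 7c, clock 34
[5] DMA t5→B (7c) ∥ CU A:t4 (2c) ⇒ 7c, clock 41
[6] DMA t6→A (6c) ∥ CU B:t5 (6c) ⇒ 6c, clock 47
[7] DMA idle ∥ CU A:t6 (2c) ⇒ 2c, clock 49

end_cycle[6] = 47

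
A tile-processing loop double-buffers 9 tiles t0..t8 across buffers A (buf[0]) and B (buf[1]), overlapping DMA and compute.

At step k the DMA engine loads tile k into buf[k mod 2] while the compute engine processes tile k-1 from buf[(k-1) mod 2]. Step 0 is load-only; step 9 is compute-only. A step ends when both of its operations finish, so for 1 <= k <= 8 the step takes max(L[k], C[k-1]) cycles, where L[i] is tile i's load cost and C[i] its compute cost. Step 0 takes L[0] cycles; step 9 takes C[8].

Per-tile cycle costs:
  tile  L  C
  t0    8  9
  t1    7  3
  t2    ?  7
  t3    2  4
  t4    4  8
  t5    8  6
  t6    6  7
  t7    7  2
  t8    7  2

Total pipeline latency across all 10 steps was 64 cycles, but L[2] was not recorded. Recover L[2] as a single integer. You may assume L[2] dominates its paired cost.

L[2] = 6

step 0 = dur = L[0]=8 = 8
step 1 = dur = max(L[1]=7, C[0]=9) = 9
step 2 = dur = max(L[2]=?, C[1]=3) = L[2]  (unknown; binding)
step 3 = dur = max(L[3]=2, C[2]=7) = 7
step 4 = dur = max(L[4]=4, C[3]=4) = 4
step 5 = dur = max(L[5]=8, C[4]=8) = 8
step 6 = dur = max(L[6]=6, C[5]=6) = 6
step 7 = dur = max(L[7]=7, C[6]=7) = 7
step 8 = dur = max(L[8]=7, C[7]=2) = 7
step 9 = dur = C[8]=2 = 2
sum of known step durations = 58
dur[2] = total - known = 64 - 58 = 6
L[2] is the binding max in step 2, so L[2] = dur[2] = 6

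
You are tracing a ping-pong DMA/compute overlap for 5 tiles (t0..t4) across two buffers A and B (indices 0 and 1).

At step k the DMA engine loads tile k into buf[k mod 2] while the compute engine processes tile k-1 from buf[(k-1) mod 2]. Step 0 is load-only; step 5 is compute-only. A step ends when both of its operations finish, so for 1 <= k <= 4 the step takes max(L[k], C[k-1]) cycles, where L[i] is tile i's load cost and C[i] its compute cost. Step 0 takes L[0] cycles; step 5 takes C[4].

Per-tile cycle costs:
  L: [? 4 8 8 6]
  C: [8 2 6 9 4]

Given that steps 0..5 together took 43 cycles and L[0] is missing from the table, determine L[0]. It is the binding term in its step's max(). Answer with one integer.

step 0 | dur = L[0]=? = L[0]  (unknown; binding)
step 1 | dur = max(L[1]=4, C[0]=8) = 8
step 2 | dur = max(L[2]=8, C[1]=2) = 8
step 3 | dur = max(L[3]=8, C[2]=6) = 8
step 4 | dur = max(L[4]=6, C[3]=9) = 9
step 5 | dur = C[4]=4 = 4
sum of known step durations = 37
dur[0] = total - known = 43 - 37 = 6
L[0] is the binding max in step 0, so L[0] = dur[0] = 6

L[0] = 6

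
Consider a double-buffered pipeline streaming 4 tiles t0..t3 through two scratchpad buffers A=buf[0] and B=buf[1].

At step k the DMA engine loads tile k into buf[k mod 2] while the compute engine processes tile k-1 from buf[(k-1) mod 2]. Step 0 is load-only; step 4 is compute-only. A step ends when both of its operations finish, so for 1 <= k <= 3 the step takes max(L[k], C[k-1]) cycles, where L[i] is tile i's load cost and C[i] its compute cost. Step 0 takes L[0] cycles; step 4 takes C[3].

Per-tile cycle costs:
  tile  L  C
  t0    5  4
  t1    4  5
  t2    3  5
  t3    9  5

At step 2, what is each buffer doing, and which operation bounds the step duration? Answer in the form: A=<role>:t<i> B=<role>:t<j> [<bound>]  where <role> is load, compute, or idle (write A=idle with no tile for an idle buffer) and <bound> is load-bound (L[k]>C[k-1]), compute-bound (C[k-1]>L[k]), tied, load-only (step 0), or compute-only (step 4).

step 0: L[0]=5 → dur=5, Σ=5 | A=load:t0 B=idle [load-only]
step 1: L[1]=4 C[0]=4 → dur=4, Σ=9 | A=compute:t0 B=load:t1 [tied]
step 2: L[2]=3 C[1]=5 → dur=5, Σ=14 | A=load:t2 B=compute:t1 [compute-bound]
step 3: L[3]=9 C[2]=5 → dur=9, Σ=23 | A=compute:t2 B=load:t3 [load-bound]
step 4: C[3]=5 → dur=5, Σ=28 | A=idle B=compute:t3 [compute-only]

step 2: A=load:t2 B=compute:t1 [compute-bound]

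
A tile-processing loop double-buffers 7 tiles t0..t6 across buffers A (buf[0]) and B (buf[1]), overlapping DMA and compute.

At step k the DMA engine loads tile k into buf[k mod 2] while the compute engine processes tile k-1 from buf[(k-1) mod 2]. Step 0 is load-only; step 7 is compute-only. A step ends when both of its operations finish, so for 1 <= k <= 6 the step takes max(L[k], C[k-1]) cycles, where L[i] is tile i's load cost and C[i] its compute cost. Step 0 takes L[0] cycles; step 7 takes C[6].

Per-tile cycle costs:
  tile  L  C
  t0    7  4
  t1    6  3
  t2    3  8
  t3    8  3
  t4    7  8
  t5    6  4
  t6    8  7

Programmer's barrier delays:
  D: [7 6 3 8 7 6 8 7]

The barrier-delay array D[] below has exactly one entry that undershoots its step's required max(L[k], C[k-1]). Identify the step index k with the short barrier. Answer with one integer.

step 0: need L[0]=7 = 7; D[0]=7 ok
step 1: need max(L[1]=6,C[0]=4) = 6; D[1]=6 ok
step 2: need max(L[2]=3,C[1]=3) = 3; D[2]=3 ok
step 3: need max(L[3]=8,C[2]=8) = 8; D[3]=8 ok
step 4: need max(L[4]=7,C[3]=3) = 7; D[4]=7 ok
step 5: need max(L[5]=6,C[4]=8) = 8; D[5]=6 SHORT
step 6: need max(L[6]=8,C[5]=4) = 8; D[6]=8 ok
step 7: need C[6]=7 = 7; D[7]=7 ok

hazard at step 5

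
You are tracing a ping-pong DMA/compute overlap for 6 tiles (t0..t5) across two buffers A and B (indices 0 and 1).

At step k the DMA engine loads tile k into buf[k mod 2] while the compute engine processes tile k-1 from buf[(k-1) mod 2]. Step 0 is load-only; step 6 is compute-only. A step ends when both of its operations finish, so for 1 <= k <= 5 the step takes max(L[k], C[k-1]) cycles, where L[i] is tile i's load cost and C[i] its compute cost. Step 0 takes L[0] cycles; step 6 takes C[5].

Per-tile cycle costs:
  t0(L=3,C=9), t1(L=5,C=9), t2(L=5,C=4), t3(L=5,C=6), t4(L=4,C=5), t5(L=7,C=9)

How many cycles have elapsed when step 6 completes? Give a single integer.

step 0: L[0]=3 → dur=3, Σ=3 | A=load:t0 B=idle [load-only]
step 1: L[1]=5 C[0]=9 → dur=9, Σ=12 | A=compute:t0 B=load:t1 [compute-bound]
step 2: L[2]=5 C[1]=9 → dur=9, Σ=21 | A=load:t2 B=compute:t1 [compute-bound]
step 3: L[3]=5 C[2]=4 → dur=5, Σ=26 | A=compute:t2 B=load:t3 [load-bound]
step 4: L[4]=4 C[3]=6 → dur=6, Σ=32 | A=load:t4 B=compute:t3 [compute-bound]
step 5: L[5]=7 C[4]=5 → dur=7, Σ=39 | A=compute:t4 B=load:t5 [load-bound]
step 6: C[5]=9 → dur=9, Σ=48 | A=idle B=compute:t5 [compute-only]

end_cycle[6] = 48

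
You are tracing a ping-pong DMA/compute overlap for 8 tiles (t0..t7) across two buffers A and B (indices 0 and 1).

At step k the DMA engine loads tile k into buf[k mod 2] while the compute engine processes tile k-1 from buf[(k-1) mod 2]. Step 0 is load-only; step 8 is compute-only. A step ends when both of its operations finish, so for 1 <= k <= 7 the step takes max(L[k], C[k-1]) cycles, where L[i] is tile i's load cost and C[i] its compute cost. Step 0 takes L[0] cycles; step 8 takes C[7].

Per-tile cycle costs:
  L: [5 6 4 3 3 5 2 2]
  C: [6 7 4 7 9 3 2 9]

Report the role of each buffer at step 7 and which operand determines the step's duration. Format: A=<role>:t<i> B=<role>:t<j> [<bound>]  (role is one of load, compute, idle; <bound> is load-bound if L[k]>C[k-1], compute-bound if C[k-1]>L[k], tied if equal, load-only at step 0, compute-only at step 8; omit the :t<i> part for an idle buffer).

step 7: A=compute:t6 B=load:t7 [tied]

step 0: L[0]=5 → dur=5, Σ=5 | A=load:t0 B=idle [load-only]
step 1: L[1]=6 C[0]=6 → dur=6, Σ=11 | A=compute:t0 B=load:t1 [tied]
step 2: L[2]=4 C[1]=7 → dur=7, Σ=18 | A=load:t2 B=compute:t1 [compute-bound]
step 3: L[3]=3 C[2]=4 → dur=4, Σ=22 | A=compute:t2 B=load:t3 [compute-bound]
step 4: L[4]=3 C[3]=7 → dur=7, Σ=29 | A=load:t4 B=compute:t3 [compute-bound]
step 5: L[5]=5 C[4]=9 → dur=9, Σ=38 | A=compute:t4 B=load:t5 [compute-bound]
step 6: L[6]=2 C[5]=3 → dur=3, Σ=41 | A=load:t6 B=compute:t5 [compute-bound]
step 7: L[7]=2 C[6]=2 → dur=2, Σ=43 | A=compute:t6 B=load:t7 [tied]
step 8: C[7]=9 → dur=9, Σ=52 | A=idle B=compute:t7 [compute-only]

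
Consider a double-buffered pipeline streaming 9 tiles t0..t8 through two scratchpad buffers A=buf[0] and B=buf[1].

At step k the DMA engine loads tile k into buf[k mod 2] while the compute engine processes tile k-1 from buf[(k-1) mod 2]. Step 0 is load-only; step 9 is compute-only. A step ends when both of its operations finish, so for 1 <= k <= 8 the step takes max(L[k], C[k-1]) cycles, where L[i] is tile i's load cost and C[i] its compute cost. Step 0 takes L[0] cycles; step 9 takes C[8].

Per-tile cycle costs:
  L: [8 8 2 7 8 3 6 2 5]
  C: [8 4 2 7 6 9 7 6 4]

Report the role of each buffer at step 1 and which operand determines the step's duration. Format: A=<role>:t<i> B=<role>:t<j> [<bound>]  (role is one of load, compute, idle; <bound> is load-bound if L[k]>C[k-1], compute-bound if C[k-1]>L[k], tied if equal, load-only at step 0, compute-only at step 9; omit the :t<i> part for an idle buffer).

[0] DMA t0→A (8c) ∥ CU idle ⇒ 8c, clock 8
[1] DMA t1→B (8c) ∥ CU A:t0 (8c) ⇒ 8c, clock 16
[2] DMA t2→A (2c) ∥ CU B:t1 (4c) ⇒ 4c, clock 20
[3] DMA t3→B (7c) ∥ CU A:t2 (2c) ⇒ 7c, clock 27
[4] DMA t4→A (8c) ∥ CU B:t3 (7c) ⇒ 8c, clock 35
[5] DMA t5→B (3c) ∥ CU A:t4 (6c) ⇒ 6c, clock 41
[6] DMA t6→A (6c) ∥ CU B:t5 (9c) ⇒ 9c, clock 50
[7] DMA t7→B (2c) ∥ CU A:t6 (7c) ⇒ 7c, clock 57
[8] DMA t8→A (5c) ∥ CU B:t7 (6c) ⇒ 6c, clock 63
[9] DMA idle ∥ CU A:t8 (4c) ⇒ 4c, clock 67

step 1: A=compute:t0 B=load:t1 [tied]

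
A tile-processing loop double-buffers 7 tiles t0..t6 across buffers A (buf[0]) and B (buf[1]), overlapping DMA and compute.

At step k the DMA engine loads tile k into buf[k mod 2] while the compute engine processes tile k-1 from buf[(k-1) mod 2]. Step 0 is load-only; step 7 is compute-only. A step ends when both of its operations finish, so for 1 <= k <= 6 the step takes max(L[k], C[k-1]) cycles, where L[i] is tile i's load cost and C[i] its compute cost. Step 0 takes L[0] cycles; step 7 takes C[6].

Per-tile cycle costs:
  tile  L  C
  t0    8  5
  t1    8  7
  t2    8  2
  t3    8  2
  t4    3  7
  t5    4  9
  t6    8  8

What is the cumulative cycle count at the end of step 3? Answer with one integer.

step 0: L[0]=8 → dur=8, Σ=8 | A=load:t0 B=idle [load-only]
step 1: L[1]=8 C[0]=5 → dur=8, Σ=16 | A=compute:t0 B=load:t1 [load-bound]
step 2: L[2]=8 C[1]=7 → dur=8, Σ=24 | A=load:t2 B=compute:t1 [load-bound]
step 3: L[3]=8 C[2]=2 → dur=8, Σ=32 | A=compute:t2 B=load:t3 [load-bound]
step 4: L[4]=3 C[3]=2 → dur=3, Σ=35 | A=load:t4 B=compute:t3 [load-bound]
step 5: L[5]=4 C[4]=7 → dur=7, Σ=42 | A=compute:t4 B=load:t5 [compute-bound]
step 6: L[6]=8 C[5]=9 → dur=9, Σ=51 | A=load:t6 B=compute:t5 [compute-bound]
step 7: C[6]=8 → dur=8, Σ=59 | A=compute:t6 B=idle [compute-only]

end_cycle[3] = 32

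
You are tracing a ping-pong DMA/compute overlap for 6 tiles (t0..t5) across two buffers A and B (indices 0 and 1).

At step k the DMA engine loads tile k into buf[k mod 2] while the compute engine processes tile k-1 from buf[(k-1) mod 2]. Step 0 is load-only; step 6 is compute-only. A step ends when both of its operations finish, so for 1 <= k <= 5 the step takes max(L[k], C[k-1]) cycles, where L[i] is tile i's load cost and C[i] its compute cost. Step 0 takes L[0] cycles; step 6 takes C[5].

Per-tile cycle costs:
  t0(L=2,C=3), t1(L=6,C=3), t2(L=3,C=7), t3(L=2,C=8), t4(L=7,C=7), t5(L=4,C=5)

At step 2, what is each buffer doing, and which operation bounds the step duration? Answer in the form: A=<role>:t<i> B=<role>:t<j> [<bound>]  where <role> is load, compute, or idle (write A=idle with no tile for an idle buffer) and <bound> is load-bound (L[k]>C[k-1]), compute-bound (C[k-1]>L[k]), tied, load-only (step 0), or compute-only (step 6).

step 2: A=load:t2 B=compute:t1 [tied]

[0] DMA t0→A (2c) ∥ CU idle ⇒ 2c, clock 2
[1] DMA t1→B (6c) ∥ CU A:t0 (3c) ⇒ 6c, clock 8
[2] DMA t2→A (3c) ∥ CU B:t1 (3c) ⇒ 3c, clock 11
[3] DMA t3→B (2c) ∥ CU A:t2 (7c) ⇒ 7c, clock 18
[4] DMA t4→A (7c) ∥ CU B:t3 (8c) ⇒ 8c, clock 26
[5] DMA t5→B (4c) ∥ CU A:t4 (7c) ⇒ 7c, clock 33
[6] DMA idle ∥ CU B:t5 (5c) ⇒ 5c, clock 38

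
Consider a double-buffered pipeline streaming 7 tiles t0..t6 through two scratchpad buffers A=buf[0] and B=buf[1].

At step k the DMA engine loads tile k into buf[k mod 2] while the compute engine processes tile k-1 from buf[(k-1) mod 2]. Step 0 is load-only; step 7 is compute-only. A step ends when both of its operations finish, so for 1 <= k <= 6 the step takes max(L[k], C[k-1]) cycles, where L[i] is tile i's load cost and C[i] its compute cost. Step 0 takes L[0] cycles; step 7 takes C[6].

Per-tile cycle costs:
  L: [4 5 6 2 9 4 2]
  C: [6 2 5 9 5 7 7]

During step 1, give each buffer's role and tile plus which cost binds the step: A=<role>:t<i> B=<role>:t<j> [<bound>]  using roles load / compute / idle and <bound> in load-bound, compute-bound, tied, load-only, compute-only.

step 1: A=compute:t0 B=load:t1 [compute-bound]

  0. 4=4c; end=4; A:t0 B:-
  1. max(5,6)=6c; end=10; A:t0 B:t1
  2. max(6,2)=6c; end=16; A:t2 B:t1
  3. max(2,5)=5c; end=21; A:t2 B:t3
  4. max(9,9)=9c; end=30; A:t4 B:t3
  5. max(4,5)=5c; end=35; A:t4 B:t5
  6. max(2,7)=7c; end=42; A:t6 B:t5
  7. 7=7c; end=49; A:t6 B:t5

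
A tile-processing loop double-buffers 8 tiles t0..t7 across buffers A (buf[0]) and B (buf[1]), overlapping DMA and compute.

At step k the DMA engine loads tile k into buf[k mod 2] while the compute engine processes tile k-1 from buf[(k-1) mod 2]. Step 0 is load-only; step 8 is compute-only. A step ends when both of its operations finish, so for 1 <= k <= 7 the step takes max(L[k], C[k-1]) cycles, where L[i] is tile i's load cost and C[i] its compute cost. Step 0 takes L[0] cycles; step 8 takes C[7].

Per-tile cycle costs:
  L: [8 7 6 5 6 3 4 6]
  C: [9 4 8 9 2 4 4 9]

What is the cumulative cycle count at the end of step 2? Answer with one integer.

end_cycle[2] = 23

  0. 8=8c; end=8; A:t0 B:-
  1. max(7,9)=9c; end=17; A:t0 B:t1
  2. max(6,4)=6c; end=23; A:t2 B:t1
  3. max(5,8)=8c; end=31; A:t2 B:t3
  4. max(6,9)=9c; end=40; A:t4 B:t3
  5. max(3,2)=3c; end=43; A:t4 B:t5
  6. max(4,4)=4c; end=47; A:t6 B:t5
  7. max(6,4)=6c; end=53; A:t6 B:t7
  8. 9=9c; end=62; A:t6 B:t7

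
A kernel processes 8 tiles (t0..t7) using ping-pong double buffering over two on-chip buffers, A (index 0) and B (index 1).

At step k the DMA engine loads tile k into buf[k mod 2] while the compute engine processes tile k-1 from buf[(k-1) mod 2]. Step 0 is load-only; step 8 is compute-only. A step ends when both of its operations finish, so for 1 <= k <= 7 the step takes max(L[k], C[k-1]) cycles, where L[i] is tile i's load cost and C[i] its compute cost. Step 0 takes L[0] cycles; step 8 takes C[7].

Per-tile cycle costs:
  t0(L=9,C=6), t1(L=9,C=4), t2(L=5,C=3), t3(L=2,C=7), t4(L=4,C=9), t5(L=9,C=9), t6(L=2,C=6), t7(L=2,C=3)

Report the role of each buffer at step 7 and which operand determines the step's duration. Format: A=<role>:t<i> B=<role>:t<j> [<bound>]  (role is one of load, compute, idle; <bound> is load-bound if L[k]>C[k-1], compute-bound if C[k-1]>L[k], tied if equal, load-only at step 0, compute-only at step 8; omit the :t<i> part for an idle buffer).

step 7: A=compute:t6 B=load:t7 [compute-bound]

[0] DMA t0→A (9c) ∥ CU idle ⇒ 9c, clock 9
[1] DMA t1→B (9c) ∥ CU A:t0 (6c) ⇒ 9c, clock 18
[2] DMA t2→A (5c) ∥ CU B:t1 (4c) ⇒ 5c, clock 23
[3] DMA t3→B (2c) ∥ CU A:t2 (3c) ⇒ 3c, clock 26
[4] DMA t4→A (4c) ∥ CU B:t3 (7c) ⇒ 7c, clock 33
[5] DMA t5→B (9c) ∥ CU A:t4 (9c) ⇒ 9c, clock 42
[6] DMA t6→A (2c) ∥ CU B:t5 (9c) ⇒ 9c, clock 51
[7] DMA t7→B (2c) ∥ CU A:t6 (6c) ⇒ 6c, clock 57
[8] DMA idle ∥ CU B:t7 (3c) ⇒ 3c, clock 60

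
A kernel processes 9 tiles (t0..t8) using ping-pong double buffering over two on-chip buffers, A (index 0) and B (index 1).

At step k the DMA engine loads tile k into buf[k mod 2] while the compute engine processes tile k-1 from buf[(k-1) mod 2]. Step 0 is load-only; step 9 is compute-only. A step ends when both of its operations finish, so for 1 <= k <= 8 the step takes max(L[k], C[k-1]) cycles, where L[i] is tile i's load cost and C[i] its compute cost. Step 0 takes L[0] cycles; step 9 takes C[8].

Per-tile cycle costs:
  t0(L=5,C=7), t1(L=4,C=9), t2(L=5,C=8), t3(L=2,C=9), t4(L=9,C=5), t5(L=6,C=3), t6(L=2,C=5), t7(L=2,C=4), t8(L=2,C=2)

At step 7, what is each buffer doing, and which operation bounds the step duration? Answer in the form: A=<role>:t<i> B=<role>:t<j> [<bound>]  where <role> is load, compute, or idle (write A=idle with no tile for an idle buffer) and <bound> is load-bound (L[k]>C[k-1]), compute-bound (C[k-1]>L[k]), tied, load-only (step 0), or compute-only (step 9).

step 7: A=compute:t6 B=load:t7 [compute-bound]

step 0: L[0]=5 → dur=5, Σ=5 | A=load:t0 B=idle [load-only]
step 1: L[1]=4 C[0]=7 → dur=7, Σ=12 | A=compute:t0 B=load:t1 [compute-bound]
step 2: L[2]=5 C[1]=9 → dur=9, Σ=21 | A=load:t2 B=compute:t1 [compute-bound]
step 3: L[3]=2 C[2]=8 → dur=8, Σ=29 | A=compute:t2 B=load:t3 [compute-bound]
step 4: L[4]=9 C[3]=9 → dur=9, Σ=38 | A=load:t4 B=compute:t3 [tied]
step 5: L[5]=6 C[4]=5 → dur=6, Σ=44 | A=compute:t4 B=load:t5 [load-bound]
step 6: L[6]=2 C[5]=3 → dur=3, Σ=47 | A=load:t6 B=compute:t5 [compute-bound]
step 7: L[7]=2 C[6]=5 → dur=5, Σ=52 | A=compute:t6 B=load:t7 [compute-bound]
step 8: L[8]=2 C[7]=4 → dur=4, Σ=56 | A=load:t8 B=compute:t7 [compute-bound]
step 9: C[8]=2 → dur=2, Σ=58 | A=compute:t8 B=idle [compute-only]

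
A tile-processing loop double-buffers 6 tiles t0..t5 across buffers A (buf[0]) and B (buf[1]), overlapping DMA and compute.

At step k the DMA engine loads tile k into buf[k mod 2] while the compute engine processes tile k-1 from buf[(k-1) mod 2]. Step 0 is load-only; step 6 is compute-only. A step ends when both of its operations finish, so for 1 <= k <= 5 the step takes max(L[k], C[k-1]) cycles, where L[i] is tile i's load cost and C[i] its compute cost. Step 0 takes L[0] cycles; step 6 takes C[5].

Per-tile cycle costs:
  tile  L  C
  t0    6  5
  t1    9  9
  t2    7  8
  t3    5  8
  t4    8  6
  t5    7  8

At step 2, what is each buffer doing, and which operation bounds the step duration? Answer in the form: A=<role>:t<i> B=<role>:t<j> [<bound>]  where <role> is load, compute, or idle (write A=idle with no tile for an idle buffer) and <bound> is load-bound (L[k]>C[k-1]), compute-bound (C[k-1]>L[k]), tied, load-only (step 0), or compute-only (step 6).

step 0: L[0]=6 → dur=6, Σ=6 | A=load:t0 B=idle [load-only]
step 1: L[1]=9 C[0]=5 → dur=9, Σ=15 | A=compute:t0 B=load:t1 [load-bound]
step 2: L[2]=7 C[1]=9 → dur=9, Σ=24 | A=load:t2 B=compute:t1 [compute-bound]
step 3: L[3]=5 C[2]=8 → dur=8, Σ=32 | A=compute:t2 B=load:t3 [compute-bound]
step 4: L[4]=8 C[3]=8 → dur=8, Σ=40 | A=load:t4 B=compute:t3 [tied]
step 5: L[5]=7 C[4]=6 → dur=7, Σ=47 | A=compute:t4 B=load:t5 [load-bound]
step 6: C[5]=8 → dur=8, Σ=55 | A=idle B=compute:t5 [compute-only]

step 2: A=load:t2 B=compute:t1 [compute-bound]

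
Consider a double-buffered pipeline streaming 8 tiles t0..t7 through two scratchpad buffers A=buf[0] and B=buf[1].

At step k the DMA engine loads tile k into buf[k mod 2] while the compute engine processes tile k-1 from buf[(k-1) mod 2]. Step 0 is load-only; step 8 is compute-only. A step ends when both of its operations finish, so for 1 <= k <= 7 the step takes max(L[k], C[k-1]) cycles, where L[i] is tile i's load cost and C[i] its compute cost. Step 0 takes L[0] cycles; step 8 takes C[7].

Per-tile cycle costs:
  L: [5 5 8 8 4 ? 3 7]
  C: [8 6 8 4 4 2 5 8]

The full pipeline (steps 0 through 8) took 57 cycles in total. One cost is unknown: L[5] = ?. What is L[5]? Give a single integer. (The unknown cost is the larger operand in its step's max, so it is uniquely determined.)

step 0: dur = L[0]=5 = 5
step 1: dur = max(L[1]=5, C[0]=8) = 8
step 2: dur = max(L[2]=8, C[1]=6) = 8
step 3: dur = max(L[3]=8, C[2]=8) = 8
step 4: dur = max(L[4]=4, C[3]=4) = 4
step 5: dur = max(L[5]=?, C[4]=4) = L[5]  (unknown; binding)
step 6: dur = max(L[6]=3, C[5]=2) = 3
step 7: dur = max(L[7]=7, C[6]=5) = 7
step 8: dur = C[7]=8 = 8
sum of known step durations = 51
dur[5] = total - known = 57 - 51 = 6
L[5] is the binding max in step 5, so L[5] = dur[5] = 6

L[5] = 6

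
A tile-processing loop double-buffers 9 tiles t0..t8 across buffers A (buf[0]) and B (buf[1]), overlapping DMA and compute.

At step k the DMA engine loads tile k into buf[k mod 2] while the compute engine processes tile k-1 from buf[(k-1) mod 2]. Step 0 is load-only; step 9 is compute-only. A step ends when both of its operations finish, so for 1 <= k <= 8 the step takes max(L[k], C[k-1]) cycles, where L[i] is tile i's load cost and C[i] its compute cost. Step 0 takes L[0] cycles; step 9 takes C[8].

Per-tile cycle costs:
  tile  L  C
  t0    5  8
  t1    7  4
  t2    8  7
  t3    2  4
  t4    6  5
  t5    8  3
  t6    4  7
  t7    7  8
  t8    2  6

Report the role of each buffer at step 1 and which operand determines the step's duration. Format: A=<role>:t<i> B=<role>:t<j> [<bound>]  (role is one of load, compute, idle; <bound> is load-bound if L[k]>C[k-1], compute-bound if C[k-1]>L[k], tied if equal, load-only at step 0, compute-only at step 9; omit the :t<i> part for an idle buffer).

k=0 load=t0/5c comp=- wait=5 total=5
k=1 load=t1/7c comp=t0/8c wait=8 total=13
k=2 load=t2/8c comp=t1/4c wait=8 total=21
k=3 load=t3/2c comp=t2/7c wait=7 total=28
k=4 load=t4/6c comp=t3/4c wait=6 total=34
k=5 load=t5/8c comp=t4/5c wait=8 total=42
k=6 load=t6/4c comp=t5/3c wait=4 total=46
k=7 load=t7/7c comp=t6/7c wait=7 total=53
k=8 load=t8/2c comp=t7/8c wait=8 total=61
k=9 load=- comp=t8/6c wait=6 total=67

step 1: A=compute:t0 B=load:t1 [compute-bound]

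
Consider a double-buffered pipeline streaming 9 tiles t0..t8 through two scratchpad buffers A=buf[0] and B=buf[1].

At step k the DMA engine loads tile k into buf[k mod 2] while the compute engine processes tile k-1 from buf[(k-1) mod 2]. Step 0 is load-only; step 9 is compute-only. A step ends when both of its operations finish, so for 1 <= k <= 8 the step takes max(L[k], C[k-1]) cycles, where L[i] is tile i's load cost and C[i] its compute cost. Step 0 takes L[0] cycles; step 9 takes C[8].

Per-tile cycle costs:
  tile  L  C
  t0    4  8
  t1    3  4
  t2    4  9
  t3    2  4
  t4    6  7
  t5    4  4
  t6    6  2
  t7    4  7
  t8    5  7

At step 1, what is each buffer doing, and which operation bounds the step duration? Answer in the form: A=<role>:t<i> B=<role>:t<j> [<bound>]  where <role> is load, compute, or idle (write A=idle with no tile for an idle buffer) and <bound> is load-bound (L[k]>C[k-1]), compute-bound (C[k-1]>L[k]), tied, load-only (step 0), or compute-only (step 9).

k=0 load=t0/4c comp=- wait=4 total=4
k=1 load=t1/3c comp=t0/8c wait=8 total=12
k=2 load=t2/4c comp=t1/4c wait=4 total=16
k=3 load=t3/2c comp=t2/9c wait=9 total=25
k=4 load=t4/6c comp=t3/4c wait=6 total=31
k=5 load=t5/4c comp=t4/7c wait=7 total=38
k=6 load=t6/6c comp=t5/4c wait=6 total=44
k=7 load=t7/4c comp=t6/2c wait=4 total=48
k=8 load=t8/5c comp=t7/7c wait=7 total=55
k=9 load=- comp=t8/7c wait=7 total=62

step 1: A=compute:t0 B=load:t1 [compute-bound]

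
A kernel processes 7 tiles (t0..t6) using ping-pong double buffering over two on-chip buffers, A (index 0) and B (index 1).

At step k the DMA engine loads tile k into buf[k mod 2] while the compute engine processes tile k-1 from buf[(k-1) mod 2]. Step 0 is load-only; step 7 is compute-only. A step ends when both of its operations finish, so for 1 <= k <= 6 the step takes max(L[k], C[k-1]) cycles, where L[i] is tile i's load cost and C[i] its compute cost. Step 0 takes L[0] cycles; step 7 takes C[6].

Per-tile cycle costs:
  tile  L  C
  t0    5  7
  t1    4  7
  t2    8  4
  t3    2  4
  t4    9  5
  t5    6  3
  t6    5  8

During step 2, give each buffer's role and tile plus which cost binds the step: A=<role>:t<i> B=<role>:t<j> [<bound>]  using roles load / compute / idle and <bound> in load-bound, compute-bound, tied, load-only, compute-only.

k=0 load=t0/5c comp=- wait=5 total=5
k=1 load=t1/4c comp=t0/7c wait=7 total=12
k=2 load=t2/8c comp=t1/7c wait=8 total=20
k=3 load=t3/2c comp=t2/4c wait=4 total=24
k=4 load=t4/9c comp=t3/4c wait=9 total=33
k=5 load=t5/6c comp=t4/5c wait=6 total=39
k=6 load=t6/5c comp=t5/3c wait=5 total=44
k=7 load=- comp=t6/8c wait=8 total=52

step 2: A=load:t2 B=compute:t1 [load-bound]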